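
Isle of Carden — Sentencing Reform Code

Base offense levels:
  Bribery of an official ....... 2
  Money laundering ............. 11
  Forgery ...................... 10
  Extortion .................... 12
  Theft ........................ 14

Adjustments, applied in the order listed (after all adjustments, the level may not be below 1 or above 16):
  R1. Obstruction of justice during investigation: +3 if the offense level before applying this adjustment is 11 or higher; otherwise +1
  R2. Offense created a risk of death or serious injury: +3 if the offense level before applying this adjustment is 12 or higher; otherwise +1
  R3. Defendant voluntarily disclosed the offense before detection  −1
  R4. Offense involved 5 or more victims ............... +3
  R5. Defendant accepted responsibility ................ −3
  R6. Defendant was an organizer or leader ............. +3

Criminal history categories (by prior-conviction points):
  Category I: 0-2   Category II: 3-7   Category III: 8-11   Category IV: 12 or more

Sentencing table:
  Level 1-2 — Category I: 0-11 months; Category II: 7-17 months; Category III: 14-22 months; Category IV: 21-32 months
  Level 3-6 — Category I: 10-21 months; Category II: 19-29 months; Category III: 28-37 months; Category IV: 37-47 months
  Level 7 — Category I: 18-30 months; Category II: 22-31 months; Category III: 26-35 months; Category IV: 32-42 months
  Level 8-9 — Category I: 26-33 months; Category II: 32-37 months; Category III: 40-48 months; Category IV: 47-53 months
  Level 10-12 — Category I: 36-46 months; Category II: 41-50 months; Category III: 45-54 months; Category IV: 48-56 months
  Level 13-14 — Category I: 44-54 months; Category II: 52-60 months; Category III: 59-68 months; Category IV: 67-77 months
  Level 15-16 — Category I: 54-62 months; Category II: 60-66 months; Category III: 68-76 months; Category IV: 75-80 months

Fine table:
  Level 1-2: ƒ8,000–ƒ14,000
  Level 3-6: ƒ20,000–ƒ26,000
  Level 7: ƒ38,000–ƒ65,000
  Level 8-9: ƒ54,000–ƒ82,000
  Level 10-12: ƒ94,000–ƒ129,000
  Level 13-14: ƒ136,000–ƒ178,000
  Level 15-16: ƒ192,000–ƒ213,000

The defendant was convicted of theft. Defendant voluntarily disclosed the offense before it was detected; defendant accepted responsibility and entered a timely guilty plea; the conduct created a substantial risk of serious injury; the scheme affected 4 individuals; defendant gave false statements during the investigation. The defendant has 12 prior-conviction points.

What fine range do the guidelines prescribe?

Base offense level for theft: 14.
R1 applies (level before this adjustment is 14 ≥ 11, so +3): 14 + 3 = 17.
R2 applies (level before this adjustment is 17 ≥ 12, so +3): 17 + 3 = 20.
R3 applies: 20 − 1 = 19.
R4 does not apply.
R5 applies: 19 − 3 = 16.
Final offense level: 16.
Level 16 falls in the 15-16 band.
Fine table: Level 15-16 → ƒ192,000–ƒ213,000.

ƒ192,000–ƒ213,000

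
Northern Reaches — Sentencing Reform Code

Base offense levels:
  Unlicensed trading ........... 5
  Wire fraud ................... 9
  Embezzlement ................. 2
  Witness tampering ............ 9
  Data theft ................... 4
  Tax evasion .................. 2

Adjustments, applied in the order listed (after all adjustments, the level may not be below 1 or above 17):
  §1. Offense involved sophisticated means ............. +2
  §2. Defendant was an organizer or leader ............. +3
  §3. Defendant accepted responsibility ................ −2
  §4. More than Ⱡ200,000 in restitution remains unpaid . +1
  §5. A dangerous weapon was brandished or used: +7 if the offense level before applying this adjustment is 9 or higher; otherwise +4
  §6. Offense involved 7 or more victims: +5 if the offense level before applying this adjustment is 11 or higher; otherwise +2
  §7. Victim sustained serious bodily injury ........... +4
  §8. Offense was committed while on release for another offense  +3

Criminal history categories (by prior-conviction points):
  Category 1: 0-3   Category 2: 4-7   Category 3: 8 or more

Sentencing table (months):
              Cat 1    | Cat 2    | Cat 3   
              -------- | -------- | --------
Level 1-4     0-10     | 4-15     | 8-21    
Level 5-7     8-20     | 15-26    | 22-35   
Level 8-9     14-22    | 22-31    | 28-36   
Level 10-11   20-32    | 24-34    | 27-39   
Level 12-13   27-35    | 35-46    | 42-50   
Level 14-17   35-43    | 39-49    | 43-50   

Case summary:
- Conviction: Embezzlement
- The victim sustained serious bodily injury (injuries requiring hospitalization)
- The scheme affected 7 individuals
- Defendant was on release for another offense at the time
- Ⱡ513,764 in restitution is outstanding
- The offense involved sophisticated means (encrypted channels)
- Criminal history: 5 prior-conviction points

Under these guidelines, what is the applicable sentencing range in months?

Base offense level for embezzlement: 2.
§1 applies: 2 + 2 = 4.
§4 applies: 4 + 1 = 5.
§6 applies (level before this adjustment is 5 < 11, so +2): 5 + 2 = 7.
§7 applies: 7 + 4 = 11.
§8 applies: 11 + 3 = 14.
Final offense level: 14.
Criminal history: 5 prior points → Category 2 (4-7).
Level 14 falls in the 14-17 band.
Grid: Level 14-17 × Category 2 = 39-49 months.

39-49 months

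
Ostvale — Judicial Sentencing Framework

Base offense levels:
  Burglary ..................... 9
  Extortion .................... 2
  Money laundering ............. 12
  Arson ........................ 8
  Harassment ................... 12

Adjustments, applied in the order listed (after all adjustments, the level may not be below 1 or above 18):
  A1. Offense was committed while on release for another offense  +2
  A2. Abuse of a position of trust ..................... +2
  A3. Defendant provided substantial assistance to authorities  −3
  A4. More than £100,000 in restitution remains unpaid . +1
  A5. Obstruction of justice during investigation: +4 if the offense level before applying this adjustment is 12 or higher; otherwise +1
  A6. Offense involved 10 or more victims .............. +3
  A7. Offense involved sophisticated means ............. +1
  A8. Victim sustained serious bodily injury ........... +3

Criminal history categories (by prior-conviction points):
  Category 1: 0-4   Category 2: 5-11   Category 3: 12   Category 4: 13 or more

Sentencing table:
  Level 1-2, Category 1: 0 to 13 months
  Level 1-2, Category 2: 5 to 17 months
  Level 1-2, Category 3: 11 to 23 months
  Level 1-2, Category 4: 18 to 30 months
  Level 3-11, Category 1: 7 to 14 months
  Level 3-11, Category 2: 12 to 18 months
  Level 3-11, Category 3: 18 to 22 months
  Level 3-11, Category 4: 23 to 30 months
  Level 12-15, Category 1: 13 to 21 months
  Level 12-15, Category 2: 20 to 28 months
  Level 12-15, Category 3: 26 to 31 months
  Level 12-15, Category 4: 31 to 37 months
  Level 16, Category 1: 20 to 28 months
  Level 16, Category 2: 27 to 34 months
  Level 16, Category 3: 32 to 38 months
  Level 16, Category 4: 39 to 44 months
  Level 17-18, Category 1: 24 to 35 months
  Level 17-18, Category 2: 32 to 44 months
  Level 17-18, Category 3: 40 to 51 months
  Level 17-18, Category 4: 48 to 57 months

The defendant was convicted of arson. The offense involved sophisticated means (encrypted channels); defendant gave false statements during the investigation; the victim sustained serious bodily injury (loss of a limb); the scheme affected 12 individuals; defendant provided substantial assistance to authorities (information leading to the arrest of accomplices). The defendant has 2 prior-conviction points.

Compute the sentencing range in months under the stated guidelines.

13-21 months

Base offense level for arson: 8.
A3 applies: 8 − 3 = 5.
A4 does not apply.
A5 applies (level before this adjustment is 5 < 12, so +1): 5 + 1 = 6.
A6 applies: 6 + 3 = 9.
A7 applies: 9 + 1 = 10.
A8 applies: 10 + 3 = 13.
Final offense level: 13.
Criminal history: 2 prior points → Category 1 (0-4).
Level 13 falls in the 12-15 band.
Grid: Level 12-15 × Category 1 = 13-21 months.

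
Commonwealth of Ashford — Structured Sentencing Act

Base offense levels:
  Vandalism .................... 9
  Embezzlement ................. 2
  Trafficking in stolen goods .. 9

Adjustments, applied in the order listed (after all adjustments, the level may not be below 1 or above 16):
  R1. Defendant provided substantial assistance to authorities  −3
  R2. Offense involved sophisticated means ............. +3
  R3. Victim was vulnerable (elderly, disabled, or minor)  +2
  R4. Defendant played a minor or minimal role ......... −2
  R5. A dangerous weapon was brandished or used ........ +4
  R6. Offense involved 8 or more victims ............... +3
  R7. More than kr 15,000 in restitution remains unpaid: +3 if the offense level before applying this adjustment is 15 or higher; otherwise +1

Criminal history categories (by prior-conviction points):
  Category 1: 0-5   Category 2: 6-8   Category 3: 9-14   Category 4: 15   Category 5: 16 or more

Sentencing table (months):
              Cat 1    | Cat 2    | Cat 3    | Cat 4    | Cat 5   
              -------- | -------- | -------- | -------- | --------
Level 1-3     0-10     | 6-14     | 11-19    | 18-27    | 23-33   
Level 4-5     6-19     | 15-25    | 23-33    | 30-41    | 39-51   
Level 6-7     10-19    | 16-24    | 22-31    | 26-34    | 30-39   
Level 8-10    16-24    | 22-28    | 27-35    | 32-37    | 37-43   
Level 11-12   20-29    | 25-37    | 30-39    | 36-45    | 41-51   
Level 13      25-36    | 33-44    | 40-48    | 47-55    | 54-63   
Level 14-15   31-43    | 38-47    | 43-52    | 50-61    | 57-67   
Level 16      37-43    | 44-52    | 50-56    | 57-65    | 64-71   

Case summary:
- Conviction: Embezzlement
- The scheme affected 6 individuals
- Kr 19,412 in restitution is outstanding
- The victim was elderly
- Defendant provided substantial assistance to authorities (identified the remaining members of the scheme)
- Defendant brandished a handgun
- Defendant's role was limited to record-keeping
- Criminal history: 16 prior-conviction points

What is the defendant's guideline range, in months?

39-51 months

Base offense level for embezzlement: 2.
R1 applies: 2 − 3 = -1.
R3 applies: -1 + 2 = 1.
R4 applies: 1 − 2 = -1.
R5 applies: -1 + 4 = 3.
R7 applies (level before this adjustment is 3 < 15, so +1): 3 + 1 = 4.
Final offense level: 4.
Criminal history: 16 prior points → Category 5 (16+).
Level 4 falls in the 4-5 band.
Grid: Level 4-5 × Category 5 = 39-51 months.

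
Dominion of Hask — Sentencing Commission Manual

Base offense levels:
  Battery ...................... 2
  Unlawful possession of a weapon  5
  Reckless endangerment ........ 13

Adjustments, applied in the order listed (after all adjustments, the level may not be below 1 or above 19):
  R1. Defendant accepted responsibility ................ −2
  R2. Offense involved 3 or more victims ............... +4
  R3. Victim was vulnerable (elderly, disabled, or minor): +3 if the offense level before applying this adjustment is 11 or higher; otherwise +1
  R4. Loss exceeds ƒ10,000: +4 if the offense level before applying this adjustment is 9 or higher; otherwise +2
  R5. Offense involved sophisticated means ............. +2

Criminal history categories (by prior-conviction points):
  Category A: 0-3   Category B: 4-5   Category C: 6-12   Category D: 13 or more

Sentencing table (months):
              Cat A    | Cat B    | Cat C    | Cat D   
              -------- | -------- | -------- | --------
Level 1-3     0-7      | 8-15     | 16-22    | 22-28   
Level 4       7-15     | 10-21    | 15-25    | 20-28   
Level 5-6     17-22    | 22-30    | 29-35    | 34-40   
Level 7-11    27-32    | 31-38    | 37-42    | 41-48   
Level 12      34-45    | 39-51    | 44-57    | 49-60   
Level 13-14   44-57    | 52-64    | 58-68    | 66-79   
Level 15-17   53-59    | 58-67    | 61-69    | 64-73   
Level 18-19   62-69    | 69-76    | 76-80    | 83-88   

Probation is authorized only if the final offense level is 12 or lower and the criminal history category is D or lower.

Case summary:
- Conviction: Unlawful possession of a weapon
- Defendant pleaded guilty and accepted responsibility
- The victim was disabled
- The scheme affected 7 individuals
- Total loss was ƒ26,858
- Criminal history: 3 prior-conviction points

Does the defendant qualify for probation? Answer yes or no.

Yes

Base offense level for unlawful possession of a weapon: 5.
R1 applies: 5 − 2 = 3.
R2 applies: 3 + 4 = 7.
R3 applies (level before this adjustment is 7 < 11, so +1): 7 + 1 = 8.
R4 applies (level before this adjustment is 8 < 9, so +2): 8 + 2 = 10.
Final offense level: 10.
Criminal history: 3 prior points → Category A (0-3).
Level 10 falls in the 7-11 band.
Grid: Level 7-11 × Category A = 27-32 months.
Probation check: level 10 ≤ 12 and category A ≤ D → eligible.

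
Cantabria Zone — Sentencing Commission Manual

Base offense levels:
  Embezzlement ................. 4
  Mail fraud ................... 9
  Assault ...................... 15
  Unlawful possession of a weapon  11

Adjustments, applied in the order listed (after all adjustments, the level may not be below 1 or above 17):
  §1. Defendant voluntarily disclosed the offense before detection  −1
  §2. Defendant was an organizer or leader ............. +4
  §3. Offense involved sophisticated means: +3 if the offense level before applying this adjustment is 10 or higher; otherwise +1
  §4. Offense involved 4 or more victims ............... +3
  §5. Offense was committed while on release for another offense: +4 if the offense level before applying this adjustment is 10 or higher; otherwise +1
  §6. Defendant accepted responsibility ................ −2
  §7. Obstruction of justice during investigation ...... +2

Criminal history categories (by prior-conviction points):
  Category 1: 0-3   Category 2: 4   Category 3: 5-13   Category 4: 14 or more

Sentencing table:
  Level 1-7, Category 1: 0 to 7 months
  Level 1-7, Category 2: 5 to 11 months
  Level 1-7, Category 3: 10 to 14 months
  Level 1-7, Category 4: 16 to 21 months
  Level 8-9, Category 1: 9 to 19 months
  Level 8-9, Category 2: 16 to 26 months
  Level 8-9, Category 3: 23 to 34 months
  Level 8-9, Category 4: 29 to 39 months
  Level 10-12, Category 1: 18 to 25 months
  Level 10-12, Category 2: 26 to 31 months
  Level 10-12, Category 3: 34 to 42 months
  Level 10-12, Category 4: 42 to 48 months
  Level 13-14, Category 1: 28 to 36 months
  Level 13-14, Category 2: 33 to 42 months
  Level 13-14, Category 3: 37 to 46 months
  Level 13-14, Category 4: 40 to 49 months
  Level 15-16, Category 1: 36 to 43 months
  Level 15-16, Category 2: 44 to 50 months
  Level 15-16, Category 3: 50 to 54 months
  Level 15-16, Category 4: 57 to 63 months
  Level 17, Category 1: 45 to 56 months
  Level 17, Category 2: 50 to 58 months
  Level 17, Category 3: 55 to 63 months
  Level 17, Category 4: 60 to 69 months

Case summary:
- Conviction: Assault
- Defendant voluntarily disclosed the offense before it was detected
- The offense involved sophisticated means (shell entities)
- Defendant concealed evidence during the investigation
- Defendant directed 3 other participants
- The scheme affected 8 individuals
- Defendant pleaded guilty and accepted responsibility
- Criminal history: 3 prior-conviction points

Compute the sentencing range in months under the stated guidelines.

Base offense level for assault: 15.
§1 applies: 15 − 1 = 14.
§2 applies: 14 + 4 = 18.
§3 applies (level before this adjustment is 18 ≥ 10, so +3): 18 + 3 = 21.
§4 applies: 21 + 3 = 24.
§6 applies: 24 − 2 = 22.
§7 applies: 22 + 2 = 24.
Level 24 exceeds the maximum of 17; capped at 17.
Final offense level: 17.
Criminal history: 3 prior points → Category 1 (0-3).
Level 17 falls in the 17 band.
Grid: Level 17 × Category 1 = 45-56 months.

45-56 months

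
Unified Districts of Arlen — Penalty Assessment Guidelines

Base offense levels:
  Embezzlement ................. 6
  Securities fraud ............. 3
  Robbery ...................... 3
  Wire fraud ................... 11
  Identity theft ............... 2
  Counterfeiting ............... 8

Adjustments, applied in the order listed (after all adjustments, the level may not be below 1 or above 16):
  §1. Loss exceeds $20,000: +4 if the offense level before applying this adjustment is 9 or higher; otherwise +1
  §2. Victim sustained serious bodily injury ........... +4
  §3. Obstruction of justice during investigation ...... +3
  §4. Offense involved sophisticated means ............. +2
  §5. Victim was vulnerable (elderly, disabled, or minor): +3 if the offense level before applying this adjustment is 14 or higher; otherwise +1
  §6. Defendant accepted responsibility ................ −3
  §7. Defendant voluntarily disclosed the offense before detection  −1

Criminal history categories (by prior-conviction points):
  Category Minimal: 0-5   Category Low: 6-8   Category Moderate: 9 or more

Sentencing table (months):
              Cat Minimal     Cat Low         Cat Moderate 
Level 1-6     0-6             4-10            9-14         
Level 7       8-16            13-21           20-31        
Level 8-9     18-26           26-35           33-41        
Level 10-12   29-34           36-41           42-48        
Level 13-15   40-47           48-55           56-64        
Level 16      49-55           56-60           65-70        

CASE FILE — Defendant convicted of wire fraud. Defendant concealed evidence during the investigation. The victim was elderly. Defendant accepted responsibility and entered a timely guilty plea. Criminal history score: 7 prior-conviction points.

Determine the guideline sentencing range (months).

Base offense level for wire fraud: 11.
§1 does not apply.
§2 does not apply.
§3 applies: 11 + 3 = 14.
§4 does not apply.
§5 applies (level before this adjustment is 14 ≥ 14, so +3): 14 + 3 = 17.
§6 applies: 17 − 3 = 14.
Final offense level: 14.
Criminal history: 7 prior points → Category Low (6-8).
Level 14 falls in the 13-15 band.
Grid: Level 13-15 × Category Low = 48-55 months.

48-55 months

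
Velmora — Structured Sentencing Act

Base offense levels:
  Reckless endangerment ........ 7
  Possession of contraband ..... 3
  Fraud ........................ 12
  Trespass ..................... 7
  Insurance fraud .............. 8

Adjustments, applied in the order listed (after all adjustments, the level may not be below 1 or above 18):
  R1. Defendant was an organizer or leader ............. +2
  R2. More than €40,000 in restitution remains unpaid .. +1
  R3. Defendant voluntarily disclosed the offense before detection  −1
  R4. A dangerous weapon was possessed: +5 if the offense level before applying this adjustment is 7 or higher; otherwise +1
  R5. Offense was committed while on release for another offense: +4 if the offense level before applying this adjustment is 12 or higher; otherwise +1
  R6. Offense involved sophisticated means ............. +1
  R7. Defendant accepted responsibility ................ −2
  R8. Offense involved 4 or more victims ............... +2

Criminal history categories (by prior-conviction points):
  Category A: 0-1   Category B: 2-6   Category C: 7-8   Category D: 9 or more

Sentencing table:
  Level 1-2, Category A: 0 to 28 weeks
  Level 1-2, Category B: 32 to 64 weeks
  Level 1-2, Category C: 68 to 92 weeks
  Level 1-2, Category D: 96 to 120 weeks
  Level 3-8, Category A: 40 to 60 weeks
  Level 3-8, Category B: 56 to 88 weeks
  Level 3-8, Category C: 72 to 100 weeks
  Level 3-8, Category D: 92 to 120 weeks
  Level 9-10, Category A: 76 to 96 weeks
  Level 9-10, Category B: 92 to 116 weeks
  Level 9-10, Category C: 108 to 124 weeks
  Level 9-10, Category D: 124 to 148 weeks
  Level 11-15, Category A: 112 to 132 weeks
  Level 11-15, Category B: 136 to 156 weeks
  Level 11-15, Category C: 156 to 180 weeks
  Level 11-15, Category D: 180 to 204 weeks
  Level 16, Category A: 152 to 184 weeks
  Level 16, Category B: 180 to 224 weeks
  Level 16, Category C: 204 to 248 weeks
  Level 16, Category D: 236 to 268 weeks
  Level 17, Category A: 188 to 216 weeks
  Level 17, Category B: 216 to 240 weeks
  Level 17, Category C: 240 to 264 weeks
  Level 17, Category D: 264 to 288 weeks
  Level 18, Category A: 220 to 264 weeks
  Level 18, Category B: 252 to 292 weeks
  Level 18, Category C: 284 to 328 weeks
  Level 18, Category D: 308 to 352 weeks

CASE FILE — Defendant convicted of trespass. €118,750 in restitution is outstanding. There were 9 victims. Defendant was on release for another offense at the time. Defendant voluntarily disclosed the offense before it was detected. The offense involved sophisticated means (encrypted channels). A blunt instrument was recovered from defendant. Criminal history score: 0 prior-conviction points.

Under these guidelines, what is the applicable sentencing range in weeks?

220-264 weeks

Base offense level for trespass: 7.
R1 does not apply.
R2 applies: 7 + 1 = 8.
R3 applies: 8 − 1 = 7.
R4 applies (level before this adjustment is 7 ≥ 7, so +5): 7 + 5 = 12.
R5 applies (level before this adjustment is 12 ≥ 12, so +4): 12 + 4 = 16.
R6 applies: 16 + 1 = 17.
R8 applies: 17 + 2 = 19.
Level 19 exceeds the maximum of 18; capped at 18.
Final offense level: 18.
Criminal history: 0 prior points → Category A (0-1).
Level 18 falls in the 18 band.
Grid: Level 18 × Category A = 220-264 weeks.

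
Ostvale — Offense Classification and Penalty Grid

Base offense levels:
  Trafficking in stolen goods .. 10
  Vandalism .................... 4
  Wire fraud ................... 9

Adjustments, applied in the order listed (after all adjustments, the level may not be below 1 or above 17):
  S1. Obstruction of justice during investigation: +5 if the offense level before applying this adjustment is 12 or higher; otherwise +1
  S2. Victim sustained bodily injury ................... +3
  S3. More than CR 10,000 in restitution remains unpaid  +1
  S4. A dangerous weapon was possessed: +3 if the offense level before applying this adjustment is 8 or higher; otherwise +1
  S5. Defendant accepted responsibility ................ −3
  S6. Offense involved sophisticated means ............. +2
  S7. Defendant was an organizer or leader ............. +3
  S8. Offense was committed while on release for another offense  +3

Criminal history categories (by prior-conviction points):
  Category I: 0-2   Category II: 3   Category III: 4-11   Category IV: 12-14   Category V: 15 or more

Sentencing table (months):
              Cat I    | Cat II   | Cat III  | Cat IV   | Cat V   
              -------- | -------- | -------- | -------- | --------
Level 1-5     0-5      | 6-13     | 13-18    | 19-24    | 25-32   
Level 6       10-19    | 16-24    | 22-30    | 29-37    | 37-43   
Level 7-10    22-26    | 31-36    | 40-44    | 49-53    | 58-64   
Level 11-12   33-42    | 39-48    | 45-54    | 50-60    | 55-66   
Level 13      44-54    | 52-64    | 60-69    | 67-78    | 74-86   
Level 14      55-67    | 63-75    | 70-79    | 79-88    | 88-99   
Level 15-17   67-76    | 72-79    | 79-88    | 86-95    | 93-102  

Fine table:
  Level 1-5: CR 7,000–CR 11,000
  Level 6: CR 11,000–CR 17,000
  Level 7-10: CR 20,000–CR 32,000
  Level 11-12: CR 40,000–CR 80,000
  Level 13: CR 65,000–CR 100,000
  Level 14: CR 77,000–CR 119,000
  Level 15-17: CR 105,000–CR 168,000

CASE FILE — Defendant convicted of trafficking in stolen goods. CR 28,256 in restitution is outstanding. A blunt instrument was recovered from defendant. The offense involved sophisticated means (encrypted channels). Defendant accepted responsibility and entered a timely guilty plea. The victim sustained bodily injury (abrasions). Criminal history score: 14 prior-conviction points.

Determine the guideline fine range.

CR 105,000–CR 168,000

Base offense level for trafficking in stolen goods: 10.
S1 does not apply.
S2 applies: 10 + 3 = 13.
S3 applies: 13 + 1 = 14.
S4 applies (level before this adjustment is 14 ≥ 8, so +3): 14 + 3 = 17.
S5 applies: 17 − 3 = 14.
S6 applies: 14 + 2 = 16.
S7 does not apply.
S8 does not apply.
Final offense level: 16.
Level 16 falls in the 15-17 band.
Fine table: Level 15-17 → CR 105,000–CR 168,000.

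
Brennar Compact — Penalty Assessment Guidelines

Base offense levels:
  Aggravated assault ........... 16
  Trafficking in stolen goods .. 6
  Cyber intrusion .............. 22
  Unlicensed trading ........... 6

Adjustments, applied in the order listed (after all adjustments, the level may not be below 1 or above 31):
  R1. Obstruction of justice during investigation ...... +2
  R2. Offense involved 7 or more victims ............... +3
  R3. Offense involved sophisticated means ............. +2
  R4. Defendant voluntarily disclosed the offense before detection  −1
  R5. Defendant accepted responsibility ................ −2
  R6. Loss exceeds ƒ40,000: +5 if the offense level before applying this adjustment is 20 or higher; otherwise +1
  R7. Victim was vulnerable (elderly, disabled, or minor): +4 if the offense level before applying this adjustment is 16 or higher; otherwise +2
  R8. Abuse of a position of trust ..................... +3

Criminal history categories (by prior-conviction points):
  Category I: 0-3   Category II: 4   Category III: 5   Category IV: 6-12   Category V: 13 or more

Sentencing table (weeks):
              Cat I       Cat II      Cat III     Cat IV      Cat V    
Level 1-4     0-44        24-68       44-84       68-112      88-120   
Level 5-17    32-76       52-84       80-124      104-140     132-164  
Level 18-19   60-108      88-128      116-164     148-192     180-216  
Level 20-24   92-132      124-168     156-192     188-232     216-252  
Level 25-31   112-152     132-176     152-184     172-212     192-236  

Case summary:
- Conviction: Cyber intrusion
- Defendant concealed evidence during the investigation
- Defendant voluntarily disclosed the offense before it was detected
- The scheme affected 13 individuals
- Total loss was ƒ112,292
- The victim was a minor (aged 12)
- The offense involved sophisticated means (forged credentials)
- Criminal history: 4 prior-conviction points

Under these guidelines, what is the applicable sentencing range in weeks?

Base offense level for cyber intrusion: 22.
R1 applies: 22 + 2 = 24.
R2 applies: 24 + 3 = 27.
R3 applies: 27 + 2 = 29.
R4 applies: 29 − 1 = 28.
R5 does not apply.
R6 applies (level before this adjustment is 28 ≥ 20, so +5): 28 + 5 = 33.
R7 applies (level before this adjustment is 33 ≥ 16, so +4): 33 + 4 = 37.
Level 37 exceeds the maximum of 31; capped at 31.
Final offense level: 31.
Criminal history: 4 prior points → Category II (4).
Level 31 falls in the 25-31 band.
Grid: Level 25-31 × Category II = 132-176 weeks.

132-176 weeks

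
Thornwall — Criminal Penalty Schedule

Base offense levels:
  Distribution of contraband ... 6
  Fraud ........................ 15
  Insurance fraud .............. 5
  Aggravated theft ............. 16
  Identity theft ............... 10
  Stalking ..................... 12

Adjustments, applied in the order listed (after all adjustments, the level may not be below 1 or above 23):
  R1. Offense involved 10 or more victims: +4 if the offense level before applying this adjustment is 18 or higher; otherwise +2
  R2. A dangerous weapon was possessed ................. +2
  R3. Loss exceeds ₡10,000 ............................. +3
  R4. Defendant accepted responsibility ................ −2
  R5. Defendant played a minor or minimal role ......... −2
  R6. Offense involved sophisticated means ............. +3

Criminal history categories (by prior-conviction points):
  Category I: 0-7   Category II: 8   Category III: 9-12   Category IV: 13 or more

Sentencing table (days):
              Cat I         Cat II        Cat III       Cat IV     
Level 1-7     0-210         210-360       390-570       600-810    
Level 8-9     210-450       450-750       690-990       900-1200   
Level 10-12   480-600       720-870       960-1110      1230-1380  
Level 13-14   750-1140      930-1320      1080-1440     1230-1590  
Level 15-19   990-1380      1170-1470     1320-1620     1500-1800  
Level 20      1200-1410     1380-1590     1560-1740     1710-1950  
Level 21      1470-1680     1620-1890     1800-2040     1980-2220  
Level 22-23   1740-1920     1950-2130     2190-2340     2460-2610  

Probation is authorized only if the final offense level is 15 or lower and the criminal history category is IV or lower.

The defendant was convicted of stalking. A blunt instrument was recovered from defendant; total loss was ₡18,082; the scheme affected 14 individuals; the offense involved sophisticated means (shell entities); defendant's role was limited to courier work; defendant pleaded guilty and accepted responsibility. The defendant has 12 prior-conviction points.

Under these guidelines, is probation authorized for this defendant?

No

Base offense level for stalking: 12.
R1 applies (level before this adjustment is 12 < 18, so +2): 12 + 2 = 14.
R2 applies: 14 + 2 = 16.
R3 applies: 16 + 3 = 19.
R4 applies: 19 − 2 = 17.
R5 applies: 17 − 2 = 15.
R6 applies: 15 + 3 = 18.
Final offense level: 18.
Criminal history: 12 prior points → Category III (9-12).
Level 18 falls in the 15-19 band.
Grid: Level 15-19 × Category III = 1320-1620 days.
Probation check: level 18 > 15 and category III ≤ IV → not eligible.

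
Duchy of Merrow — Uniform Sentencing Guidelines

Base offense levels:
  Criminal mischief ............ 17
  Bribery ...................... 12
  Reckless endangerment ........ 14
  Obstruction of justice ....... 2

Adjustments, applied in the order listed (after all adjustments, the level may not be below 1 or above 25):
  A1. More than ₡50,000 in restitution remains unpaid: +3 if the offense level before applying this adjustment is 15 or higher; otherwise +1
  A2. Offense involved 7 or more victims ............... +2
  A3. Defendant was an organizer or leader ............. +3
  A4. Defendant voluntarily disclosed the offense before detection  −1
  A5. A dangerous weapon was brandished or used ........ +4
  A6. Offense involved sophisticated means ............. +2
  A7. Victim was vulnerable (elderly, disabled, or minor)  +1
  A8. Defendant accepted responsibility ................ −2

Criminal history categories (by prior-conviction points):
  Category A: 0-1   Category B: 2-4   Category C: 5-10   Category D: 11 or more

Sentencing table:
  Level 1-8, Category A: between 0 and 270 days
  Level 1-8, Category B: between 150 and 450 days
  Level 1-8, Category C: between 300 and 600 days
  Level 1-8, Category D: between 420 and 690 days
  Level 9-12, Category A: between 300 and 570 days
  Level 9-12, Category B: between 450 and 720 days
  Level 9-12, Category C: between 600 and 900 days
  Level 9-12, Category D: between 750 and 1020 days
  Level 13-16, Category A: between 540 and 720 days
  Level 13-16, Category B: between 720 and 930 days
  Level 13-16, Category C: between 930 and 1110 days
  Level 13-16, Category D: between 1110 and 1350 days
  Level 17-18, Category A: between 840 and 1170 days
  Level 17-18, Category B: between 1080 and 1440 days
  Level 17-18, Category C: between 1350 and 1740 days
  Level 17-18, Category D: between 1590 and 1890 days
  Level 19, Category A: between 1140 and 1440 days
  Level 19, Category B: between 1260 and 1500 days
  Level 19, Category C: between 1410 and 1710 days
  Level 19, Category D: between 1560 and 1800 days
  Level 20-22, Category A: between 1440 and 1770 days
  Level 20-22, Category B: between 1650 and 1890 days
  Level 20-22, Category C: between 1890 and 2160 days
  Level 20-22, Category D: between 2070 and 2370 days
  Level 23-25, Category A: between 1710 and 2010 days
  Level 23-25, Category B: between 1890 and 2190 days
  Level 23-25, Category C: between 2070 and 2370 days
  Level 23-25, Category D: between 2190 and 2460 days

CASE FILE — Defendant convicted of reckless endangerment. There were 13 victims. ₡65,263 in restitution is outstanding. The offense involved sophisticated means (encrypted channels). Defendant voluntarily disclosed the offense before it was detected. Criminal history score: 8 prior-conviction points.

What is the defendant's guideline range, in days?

Base offense level for reckless endangerment: 14.
A1 applies (level before this adjustment is 14 < 15, so +1): 14 + 1 = 15.
A2 applies: 15 + 2 = 17.
A4 applies: 17 − 1 = 16.
A6 applies: 16 + 2 = 18.
A8 does not apply.
Final offense level: 18.
Criminal history: 8 prior points → Category C (5-10).
Level 18 falls in the 17-18 band.
Grid: Level 17-18 × Category C = 1350-1740 days.

1350-1740 days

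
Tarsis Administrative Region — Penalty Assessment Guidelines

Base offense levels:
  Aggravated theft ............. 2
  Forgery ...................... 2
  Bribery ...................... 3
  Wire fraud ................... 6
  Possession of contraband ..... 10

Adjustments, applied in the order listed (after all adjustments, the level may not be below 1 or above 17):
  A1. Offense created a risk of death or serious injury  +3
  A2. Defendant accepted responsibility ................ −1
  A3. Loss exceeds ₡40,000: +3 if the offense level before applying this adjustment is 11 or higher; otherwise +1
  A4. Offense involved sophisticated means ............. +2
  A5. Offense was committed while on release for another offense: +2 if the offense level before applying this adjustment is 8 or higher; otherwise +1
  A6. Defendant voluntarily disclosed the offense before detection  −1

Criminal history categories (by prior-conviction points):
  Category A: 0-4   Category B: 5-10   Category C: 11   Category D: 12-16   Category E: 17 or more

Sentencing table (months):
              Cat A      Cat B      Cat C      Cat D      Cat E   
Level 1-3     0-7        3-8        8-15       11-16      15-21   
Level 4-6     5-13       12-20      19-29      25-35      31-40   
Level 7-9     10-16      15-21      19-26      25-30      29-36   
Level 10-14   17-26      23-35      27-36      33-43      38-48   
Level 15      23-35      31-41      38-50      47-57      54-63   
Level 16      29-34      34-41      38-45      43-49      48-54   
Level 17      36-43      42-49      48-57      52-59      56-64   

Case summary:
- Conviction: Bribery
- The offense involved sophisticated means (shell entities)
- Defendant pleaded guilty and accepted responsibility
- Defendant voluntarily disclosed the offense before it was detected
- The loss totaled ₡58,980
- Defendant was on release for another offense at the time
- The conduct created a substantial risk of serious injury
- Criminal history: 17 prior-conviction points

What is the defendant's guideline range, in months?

29-36 months

Base offense level for bribery: 3.
A1 applies: 3 + 3 = 6.
A2 applies: 6 − 1 = 5.
A3 applies (level before this adjustment is 5 < 11, so +1): 5 + 1 = 6.
A4 applies: 6 + 2 = 8.
A5 applies (level before this adjustment is 8 ≥ 8, so +2): 8 + 2 = 10.
A6 applies: 10 − 1 = 9.
Final offense level: 9.
Criminal history: 17 prior points → Category E (17+).
Level 9 falls in the 7-9 band.
Grid: Level 7-9 × Category E = 29-36 months.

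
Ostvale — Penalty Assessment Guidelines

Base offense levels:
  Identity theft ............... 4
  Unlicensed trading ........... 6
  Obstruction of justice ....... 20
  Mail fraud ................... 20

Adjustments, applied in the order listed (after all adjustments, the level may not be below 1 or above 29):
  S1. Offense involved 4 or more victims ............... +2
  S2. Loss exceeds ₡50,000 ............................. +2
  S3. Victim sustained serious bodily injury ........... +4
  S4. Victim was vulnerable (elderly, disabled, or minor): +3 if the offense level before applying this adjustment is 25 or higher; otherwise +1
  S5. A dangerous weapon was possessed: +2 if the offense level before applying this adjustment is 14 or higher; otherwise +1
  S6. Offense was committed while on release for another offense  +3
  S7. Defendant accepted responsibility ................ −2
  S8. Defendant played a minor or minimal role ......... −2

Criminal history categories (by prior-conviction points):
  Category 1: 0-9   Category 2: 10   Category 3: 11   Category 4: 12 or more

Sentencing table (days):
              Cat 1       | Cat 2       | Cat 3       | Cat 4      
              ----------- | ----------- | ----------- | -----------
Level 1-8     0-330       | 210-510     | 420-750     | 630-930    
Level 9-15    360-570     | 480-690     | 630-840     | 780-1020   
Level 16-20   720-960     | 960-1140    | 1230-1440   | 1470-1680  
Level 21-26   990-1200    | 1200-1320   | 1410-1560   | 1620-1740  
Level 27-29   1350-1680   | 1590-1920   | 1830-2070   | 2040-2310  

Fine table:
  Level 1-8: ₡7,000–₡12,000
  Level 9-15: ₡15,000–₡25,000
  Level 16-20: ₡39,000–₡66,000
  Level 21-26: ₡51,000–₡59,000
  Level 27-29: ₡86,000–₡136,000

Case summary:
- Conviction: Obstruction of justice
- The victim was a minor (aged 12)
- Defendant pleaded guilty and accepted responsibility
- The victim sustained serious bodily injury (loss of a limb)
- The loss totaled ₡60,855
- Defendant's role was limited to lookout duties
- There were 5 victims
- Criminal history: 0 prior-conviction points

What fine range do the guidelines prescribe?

Base offense level for obstruction of justice: 20.
S1 applies: 20 + 2 = 22.
S2 applies: 22 + 2 = 24.
S3 applies: 24 + 4 = 28.
S4 applies (level before this adjustment is 28 ≥ 25, so +3): 28 + 3 = 31.
S5 does not apply.
S7 applies: 31 − 2 = 29.
S8 applies: 29 − 2 = 27.
Final offense level: 27.
Level 27 falls in the 27-29 band.
Fine table: Level 27-29 → ₡86,000–₡136,000.

₡86,000–₡136,000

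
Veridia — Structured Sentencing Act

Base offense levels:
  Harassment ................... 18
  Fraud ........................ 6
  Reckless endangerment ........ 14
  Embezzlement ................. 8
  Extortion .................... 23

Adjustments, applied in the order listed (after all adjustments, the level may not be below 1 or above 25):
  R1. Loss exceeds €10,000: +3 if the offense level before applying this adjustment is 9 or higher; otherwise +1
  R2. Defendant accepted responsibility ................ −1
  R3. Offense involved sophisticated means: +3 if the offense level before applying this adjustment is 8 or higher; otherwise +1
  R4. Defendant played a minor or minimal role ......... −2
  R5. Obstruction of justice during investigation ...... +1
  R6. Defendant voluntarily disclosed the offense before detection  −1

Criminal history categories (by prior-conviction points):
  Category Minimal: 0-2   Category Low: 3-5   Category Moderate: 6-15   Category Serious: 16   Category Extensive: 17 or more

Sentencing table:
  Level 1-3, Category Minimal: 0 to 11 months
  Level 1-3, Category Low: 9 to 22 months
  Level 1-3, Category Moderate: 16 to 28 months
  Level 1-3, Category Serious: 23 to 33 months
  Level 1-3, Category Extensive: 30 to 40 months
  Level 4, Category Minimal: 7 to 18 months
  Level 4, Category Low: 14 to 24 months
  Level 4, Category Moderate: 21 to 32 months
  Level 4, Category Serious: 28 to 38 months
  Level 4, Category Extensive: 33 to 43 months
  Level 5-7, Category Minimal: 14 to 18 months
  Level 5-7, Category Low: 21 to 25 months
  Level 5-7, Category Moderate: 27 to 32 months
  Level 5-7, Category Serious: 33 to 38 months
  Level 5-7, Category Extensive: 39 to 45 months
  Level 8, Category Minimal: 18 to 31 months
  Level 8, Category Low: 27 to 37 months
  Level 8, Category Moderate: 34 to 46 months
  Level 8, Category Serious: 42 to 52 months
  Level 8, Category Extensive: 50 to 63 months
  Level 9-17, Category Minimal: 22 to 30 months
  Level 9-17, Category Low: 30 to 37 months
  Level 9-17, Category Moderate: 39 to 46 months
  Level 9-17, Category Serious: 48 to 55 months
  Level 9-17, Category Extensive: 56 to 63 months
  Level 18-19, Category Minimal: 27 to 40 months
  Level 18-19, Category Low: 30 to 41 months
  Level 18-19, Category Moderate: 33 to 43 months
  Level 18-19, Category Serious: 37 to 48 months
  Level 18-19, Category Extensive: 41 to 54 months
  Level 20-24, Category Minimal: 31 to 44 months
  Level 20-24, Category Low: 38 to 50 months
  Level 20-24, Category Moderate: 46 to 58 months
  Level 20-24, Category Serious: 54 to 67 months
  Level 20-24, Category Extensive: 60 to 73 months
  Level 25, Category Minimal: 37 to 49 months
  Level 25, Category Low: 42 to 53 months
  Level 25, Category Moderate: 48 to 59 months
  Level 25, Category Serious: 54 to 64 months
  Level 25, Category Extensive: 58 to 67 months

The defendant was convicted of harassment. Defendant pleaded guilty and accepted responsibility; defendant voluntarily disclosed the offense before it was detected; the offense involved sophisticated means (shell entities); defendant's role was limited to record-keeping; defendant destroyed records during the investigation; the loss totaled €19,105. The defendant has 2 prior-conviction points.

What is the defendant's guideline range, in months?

31-44 months

Base offense level for harassment: 18.
R1 applies (level before this adjustment is 18 ≥ 9, so +3): 18 + 3 = 21.
R2 applies: 21 − 1 = 20.
R3 applies (level before this adjustment is 20 ≥ 8, so +3): 20 + 3 = 23.
R4 applies: 23 − 2 = 21.
R5 applies: 21 + 1 = 22.
R6 applies: 22 − 1 = 21.
Final offense level: 21.
Criminal history: 2 prior points → Category Minimal (0-2).
Level 21 falls in the 20-24 band.
Grid: Level 20-24 × Category Minimal = 31-44 months.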